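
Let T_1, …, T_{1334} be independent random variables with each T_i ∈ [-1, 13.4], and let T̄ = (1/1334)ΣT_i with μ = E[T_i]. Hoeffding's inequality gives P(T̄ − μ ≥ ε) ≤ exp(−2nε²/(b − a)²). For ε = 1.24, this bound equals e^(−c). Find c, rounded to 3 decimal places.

19.784

c = 2nε²/(b − a)² = 2·1334·1.24² / 14.4² = 19.7835.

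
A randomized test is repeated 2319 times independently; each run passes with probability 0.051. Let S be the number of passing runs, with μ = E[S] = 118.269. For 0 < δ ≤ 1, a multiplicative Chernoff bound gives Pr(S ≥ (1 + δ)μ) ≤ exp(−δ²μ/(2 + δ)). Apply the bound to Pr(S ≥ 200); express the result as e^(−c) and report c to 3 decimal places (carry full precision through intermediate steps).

Write 200 = (1 + δ)μ, so δ = 200/118.269 − 1 = 0.6910602…
Then the exponent is δ²μ/(2 + δ) = (200 − μ)² / (μ·(2 + δ)) = 20.988398.

20.988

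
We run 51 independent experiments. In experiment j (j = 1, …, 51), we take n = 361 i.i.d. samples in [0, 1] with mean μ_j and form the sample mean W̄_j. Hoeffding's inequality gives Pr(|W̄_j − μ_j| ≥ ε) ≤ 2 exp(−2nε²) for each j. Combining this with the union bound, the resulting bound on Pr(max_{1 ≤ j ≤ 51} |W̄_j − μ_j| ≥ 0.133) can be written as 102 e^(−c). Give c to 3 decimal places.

Union bound over the 51 events: Pr(max_{1 ≤ j ≤ 51} |W̄_j − μ_j| ≥ 0.133) ≤ 51·2·exp(−2nε²) = 102 exp(−2·361·0.133²).
So c = 2·361·0.133² = 12.7715.

12.771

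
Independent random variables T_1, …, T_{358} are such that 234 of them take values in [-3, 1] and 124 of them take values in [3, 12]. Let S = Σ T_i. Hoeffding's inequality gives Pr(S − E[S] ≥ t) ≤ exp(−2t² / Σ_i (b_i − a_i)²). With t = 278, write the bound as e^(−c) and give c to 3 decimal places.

Σ(b_i − a_i)² = 234·4² + 124·9² = 13788.
c = 2t² / 13788 = 2·278² / 13788 = 11.2103.

11.210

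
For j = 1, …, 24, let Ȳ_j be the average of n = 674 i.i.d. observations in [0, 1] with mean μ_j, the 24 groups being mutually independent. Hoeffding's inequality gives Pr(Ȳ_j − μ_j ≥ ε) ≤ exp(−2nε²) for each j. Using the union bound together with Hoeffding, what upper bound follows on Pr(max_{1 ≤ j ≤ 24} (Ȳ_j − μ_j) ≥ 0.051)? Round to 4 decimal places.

0.7203

Per-experiment Hoeffding bound: exp(−2·674·0.051²) = exp(−3.50615) = 0.030012.
Union bound over 24 events: 24·0.030012 = 0.72030.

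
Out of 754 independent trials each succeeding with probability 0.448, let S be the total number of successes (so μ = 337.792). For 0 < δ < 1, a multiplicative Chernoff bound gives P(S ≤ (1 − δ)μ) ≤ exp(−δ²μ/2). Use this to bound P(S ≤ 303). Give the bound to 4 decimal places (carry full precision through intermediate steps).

Write 303 = (1 − δ)μ, so δ = 1 − 303/337.792 = 0.1029983…
Then the exponent is δ²μ/2 = (μ − 303)²/(2μ) = 1.791758.
Bound = exp(−1.791758) = 0.16667.

0.1667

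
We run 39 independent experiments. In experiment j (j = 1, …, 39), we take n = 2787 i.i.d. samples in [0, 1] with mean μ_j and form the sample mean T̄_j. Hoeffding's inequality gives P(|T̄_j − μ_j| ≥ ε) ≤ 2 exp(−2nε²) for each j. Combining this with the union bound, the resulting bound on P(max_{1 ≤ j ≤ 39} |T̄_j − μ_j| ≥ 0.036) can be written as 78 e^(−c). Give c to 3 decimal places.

7.224

Union bound over the 39 events: P(max_{1 ≤ j ≤ 39} |T̄_j − μ_j| ≥ 0.036) ≤ 39·2·exp(−2nε²) = 78 exp(−2·2787·0.036²).
So c = 2·2787·0.036² = 7.2239.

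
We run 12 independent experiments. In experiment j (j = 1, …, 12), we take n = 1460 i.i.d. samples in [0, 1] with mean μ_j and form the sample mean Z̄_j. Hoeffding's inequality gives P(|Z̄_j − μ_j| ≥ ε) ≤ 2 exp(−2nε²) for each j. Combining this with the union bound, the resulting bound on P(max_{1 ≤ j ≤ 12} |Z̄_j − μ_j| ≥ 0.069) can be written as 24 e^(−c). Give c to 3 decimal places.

13.902

Union bound over the 12 events: P(max_{1 ≤ j ≤ 12} |Z̄_j − μ_j| ≥ 0.069) ≤ 12·2·exp(−2nε²) = 24 exp(−2·1460·0.069²).
So c = 2·1460·0.069² = 13.9021.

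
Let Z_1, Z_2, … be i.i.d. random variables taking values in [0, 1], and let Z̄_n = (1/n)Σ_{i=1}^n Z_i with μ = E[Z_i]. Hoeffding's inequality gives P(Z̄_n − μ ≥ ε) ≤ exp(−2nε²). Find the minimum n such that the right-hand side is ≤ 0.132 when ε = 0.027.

Require exp(−2nε²) ≤ 0.132, i.e. 2nε² ≥ ln(1/0.132) = 2.024953.
So n ≥ 2.024953 / (2·0.027²) = 1388.857.
The smallest integer n is 1389.

1389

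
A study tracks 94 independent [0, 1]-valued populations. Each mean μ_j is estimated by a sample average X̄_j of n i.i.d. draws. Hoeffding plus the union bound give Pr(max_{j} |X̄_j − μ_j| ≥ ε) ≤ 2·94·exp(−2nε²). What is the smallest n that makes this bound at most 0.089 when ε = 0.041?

2278

Need 2·94·exp(−2nε²) ≤ 0.089, i.e. exp(−2nε²) ≤ 0.089/188.
So 2nε² ≥ ln(188/0.089) = 7.655561.
Hence n ≥ 7.655561/(2·0.041²) = 2277.085.
The smallest integer n is 2278.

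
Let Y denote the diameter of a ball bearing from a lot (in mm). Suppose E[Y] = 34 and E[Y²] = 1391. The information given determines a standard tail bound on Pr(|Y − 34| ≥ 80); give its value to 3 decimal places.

0.037

The first two moments determine the variance, so Chebyshev's inequality is the sharpest standard bound available.
Var(Y) = E[Y²] − (E[Y])² = 1391 − 1156 = 235.
Chebyshev's inequality: Pr(|Y − μ| ≥ t) ≤ Var(Y)/t² = 235/6400 = 0.0367.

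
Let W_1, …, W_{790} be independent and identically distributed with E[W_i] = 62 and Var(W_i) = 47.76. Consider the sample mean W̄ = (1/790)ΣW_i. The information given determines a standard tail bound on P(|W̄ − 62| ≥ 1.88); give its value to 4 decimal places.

0.0171

With mean and variance of each term known, Chebyshev's inequality bounds the deviation of the sum (or sample mean).
Var(W̄) = Var(W_i)/n = 47.76/790 = 0.060456.
Chebyshev: P(|W̄ − 62| ≥ 1.88) ≤ Var(W̄)/(1.88)² = 47.76/(790·1.88²) = 0.0171.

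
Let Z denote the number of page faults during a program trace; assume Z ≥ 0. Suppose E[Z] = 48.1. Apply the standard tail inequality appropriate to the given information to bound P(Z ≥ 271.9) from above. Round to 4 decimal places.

Only the mean of a non-negative variable is known, so Markov's inequality is the applicable tail bound.
Markov's inequality: for a non-negative random variable, P(Z ≥ a) ≤ E[Z]/a.
Here E[Z] = 48.1 and a = 271.9, so the bound is 48.1/271.9 = 0.1769.

0.1769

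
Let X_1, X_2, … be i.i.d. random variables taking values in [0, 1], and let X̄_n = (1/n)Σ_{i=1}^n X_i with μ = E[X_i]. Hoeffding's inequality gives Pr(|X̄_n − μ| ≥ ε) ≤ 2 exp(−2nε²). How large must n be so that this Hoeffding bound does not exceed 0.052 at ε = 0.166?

Require 2·exp(−2nε²) ≤ 0.052, i.e. 2nε² ≥ ln(2/0.052) = 3.649659.
So n ≥ 3.649659 / (2·0.166²) = 66.223.
The smallest integer n is 67.

67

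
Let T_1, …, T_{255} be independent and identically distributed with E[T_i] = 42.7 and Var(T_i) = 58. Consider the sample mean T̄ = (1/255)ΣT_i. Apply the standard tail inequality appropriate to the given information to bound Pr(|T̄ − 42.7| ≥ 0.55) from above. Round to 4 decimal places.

0.7519

With mean and variance of each term known, Chebyshev's inequality bounds the deviation of the sum (or sample mean).
Var(T̄) = Var(T_i)/n = 58/255 = 0.22745.
Chebyshev: Pr(|T̄ − 42.7| ≥ 0.55) ≤ Var(T̄)/(0.55)² = 58/(255·0.55²) = 0.7519.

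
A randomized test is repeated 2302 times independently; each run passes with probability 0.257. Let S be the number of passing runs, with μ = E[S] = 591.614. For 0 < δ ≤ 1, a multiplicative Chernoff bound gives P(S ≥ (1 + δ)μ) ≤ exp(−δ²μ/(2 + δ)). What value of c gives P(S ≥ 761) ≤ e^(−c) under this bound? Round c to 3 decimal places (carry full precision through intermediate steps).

21.212

Write 761 = (1 + δ)μ, so δ = 761/591.614 − 1 = 0.2863117…
Then the exponent is δ²μ/(2 + δ) = (761 − μ)² / (μ·(2 + δ)) = 21.211977.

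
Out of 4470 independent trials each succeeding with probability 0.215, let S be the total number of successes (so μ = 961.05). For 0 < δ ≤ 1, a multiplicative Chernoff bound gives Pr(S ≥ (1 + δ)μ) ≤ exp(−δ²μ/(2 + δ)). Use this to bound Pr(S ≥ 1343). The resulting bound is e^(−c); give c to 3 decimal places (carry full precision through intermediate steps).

Write 1343 = (1 + δ)μ, so δ = 1343/961.05 − 1 = 0.3974299…
Then the exponent is δ²μ/(2 + δ) = (1343 − μ)² / (μ·(2 + δ)) = 63.317117.

63.317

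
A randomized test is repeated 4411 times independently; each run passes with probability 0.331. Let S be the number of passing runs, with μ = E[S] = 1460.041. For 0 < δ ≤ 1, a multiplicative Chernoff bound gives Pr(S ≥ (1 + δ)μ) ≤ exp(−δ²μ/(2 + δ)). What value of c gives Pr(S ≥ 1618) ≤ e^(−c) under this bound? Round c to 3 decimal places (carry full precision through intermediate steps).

Write 1618 = (1 + δ)μ, so δ = 1618/1460.041 − 1 = 0.1081881…
Then the exponent is δ²μ/(2 + δ) = (1618 − μ)² / (μ·(2 + δ)) = 8.106145.

8.106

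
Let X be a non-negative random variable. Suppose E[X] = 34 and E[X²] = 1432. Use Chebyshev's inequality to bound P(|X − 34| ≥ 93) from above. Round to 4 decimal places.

0.0319

Var(X) = E[X²] − (E[X])² = 1432 − 1156 = 276.
Chebyshev's inequality: P(|X − μ| ≥ t) ≤ Var(X)/t² = 276/8649 = 0.0319.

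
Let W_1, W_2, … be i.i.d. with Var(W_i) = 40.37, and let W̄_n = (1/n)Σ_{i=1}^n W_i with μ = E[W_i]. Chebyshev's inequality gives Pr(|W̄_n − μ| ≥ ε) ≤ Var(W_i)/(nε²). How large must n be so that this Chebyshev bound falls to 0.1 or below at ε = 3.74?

29

Require 40.37/(n·3.74²) ≤ 0.1, i.e. n ≥ 40.37/(0.1·3.74²) = 28.861.
The smallest integer n is 29.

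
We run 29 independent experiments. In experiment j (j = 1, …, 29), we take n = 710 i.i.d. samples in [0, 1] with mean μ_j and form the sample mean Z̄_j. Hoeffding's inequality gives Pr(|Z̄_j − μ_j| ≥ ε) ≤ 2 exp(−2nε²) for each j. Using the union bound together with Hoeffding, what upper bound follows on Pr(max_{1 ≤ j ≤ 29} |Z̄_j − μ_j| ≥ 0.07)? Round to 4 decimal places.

Per-experiment Hoeffding bound: 2·exp(−2·710·0.07²) = 2·exp(−6.95800) = 0.001902.
Union bound over 29 events: 29·0.001902 = 0.05516.

0.0552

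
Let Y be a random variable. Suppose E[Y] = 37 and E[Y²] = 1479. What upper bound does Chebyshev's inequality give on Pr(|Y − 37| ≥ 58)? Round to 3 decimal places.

0.033

Var(Y) = E[Y²] − (E[Y])² = 1479 − 1369 = 110.
Chebyshev's inequality: Pr(|Y − μ| ≥ t) ≤ Var(Y)/t² = 110/3364 = 0.0327.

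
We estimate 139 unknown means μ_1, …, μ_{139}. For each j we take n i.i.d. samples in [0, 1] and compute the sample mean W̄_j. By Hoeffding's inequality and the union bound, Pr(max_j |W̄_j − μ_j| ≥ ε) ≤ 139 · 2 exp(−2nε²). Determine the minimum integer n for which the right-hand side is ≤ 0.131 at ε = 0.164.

Need 2·139·exp(−2nε²) ≤ 0.131, i.e. exp(−2nε²) ≤ 0.131/278.
So 2nε² ≥ ln(278/0.131) = 7.660179.
Hence n ≥ 7.660179/(2·0.164²) = 142.404.
The smallest integer n is 143.

143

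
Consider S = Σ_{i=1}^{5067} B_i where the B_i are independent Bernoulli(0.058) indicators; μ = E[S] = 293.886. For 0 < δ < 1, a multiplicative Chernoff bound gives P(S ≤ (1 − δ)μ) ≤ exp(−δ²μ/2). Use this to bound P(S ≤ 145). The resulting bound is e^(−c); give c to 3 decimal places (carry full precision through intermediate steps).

Write 145 = (1 − δ)μ, so δ = 1 − 145/293.886 = 0.5066114…
Then the exponent is δ²μ/2 = (μ − 145)²/(2μ) = 37.713673.

37.714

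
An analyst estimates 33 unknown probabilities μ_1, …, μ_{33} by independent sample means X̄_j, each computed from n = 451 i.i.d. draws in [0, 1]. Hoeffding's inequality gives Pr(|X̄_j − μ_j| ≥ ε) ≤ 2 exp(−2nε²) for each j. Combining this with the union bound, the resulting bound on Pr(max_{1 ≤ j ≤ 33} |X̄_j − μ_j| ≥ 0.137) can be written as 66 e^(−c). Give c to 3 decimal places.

Union bound over the 33 events: Pr(max_{1 ≤ j ≤ 33} |X̄_j − μ_j| ≥ 0.137) ≤ 33·2·exp(−2nε²) = 66 exp(−2·451·0.137²).
So c = 2·451·0.137² = 16.9296.

16.930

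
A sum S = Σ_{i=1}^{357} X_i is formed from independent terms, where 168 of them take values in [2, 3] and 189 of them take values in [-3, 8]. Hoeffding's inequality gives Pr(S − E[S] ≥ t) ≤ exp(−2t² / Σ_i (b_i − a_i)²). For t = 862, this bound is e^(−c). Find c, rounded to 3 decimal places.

Σ(b_i − a_i)² = 168·1² + 189·11² = 23037.
c = 2t² / 23037 = 2·862² / 23037 = 64.5087.

64.509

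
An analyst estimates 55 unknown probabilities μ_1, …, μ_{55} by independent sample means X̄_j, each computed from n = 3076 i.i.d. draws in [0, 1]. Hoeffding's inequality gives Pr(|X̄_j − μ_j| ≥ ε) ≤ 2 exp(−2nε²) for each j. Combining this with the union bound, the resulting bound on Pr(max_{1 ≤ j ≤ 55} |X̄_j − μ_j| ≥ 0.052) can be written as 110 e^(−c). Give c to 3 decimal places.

Union bound over the 55 events: Pr(max_{1 ≤ j ≤ 55} |X̄_j − μ_j| ≥ 0.052) ≤ 55·2·exp(−2nε²) = 110 exp(−2·3076·0.052²).
So c = 2·3076·0.052² = 16.6350.

16.635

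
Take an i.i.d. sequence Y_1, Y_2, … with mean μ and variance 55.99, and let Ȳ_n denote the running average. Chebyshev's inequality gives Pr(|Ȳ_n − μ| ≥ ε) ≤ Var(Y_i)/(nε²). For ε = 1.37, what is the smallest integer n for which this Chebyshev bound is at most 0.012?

Require 55.99/(n·1.37²) ≤ 0.012, i.e. n ≥ 55.99/(0.012·1.37²) = 2485.925.
The smallest integer n is 2486.

2486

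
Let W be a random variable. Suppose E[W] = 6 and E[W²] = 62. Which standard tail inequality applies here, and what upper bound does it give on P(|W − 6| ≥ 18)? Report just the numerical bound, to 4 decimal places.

The first two moments determine the variance, so Chebyshev's inequality is the sharpest standard bound available.
Var(W) = E[W²] − (E[W])² = 62 − 36 = 26.
Chebyshev's inequality: P(|W − μ| ≥ t) ≤ Var(W)/t² = 26/324 = 0.0802.

0.0802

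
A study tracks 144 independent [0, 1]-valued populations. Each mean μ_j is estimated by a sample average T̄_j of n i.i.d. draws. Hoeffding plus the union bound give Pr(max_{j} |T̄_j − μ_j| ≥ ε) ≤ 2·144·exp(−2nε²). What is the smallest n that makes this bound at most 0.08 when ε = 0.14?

Need 2·144·exp(−2nε²) ≤ 0.08, i.e. exp(−2nε²) ≤ 0.08/288.
So 2nε² ≥ ln(288/0.08) = 8.188689.
Hence n ≥ 8.188689/(2·0.14²) = 208.895.
The smallest integer n is 209.

209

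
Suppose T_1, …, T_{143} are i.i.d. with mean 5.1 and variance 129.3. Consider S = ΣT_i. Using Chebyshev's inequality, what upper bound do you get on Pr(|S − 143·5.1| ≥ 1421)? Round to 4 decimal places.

0.0092

Var(S) = n·Var(T_i) = 143·129.3 = 18489.9.
Chebyshev: Pr(|S − 143·5.1| ≥ 1421) ≤ Var(S)/1421² = 18489.9/2019241 = 0.0092.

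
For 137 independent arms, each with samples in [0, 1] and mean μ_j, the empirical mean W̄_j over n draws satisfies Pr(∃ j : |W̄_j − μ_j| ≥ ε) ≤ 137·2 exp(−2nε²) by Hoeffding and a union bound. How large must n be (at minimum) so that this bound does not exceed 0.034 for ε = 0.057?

1385

Need 2·137·exp(−2nε²) ≤ 0.034, i.e. exp(−2nε²) ≤ 0.034/274.
So 2nε² ≥ ln(274/0.034) = 8.994523.
Hence n ≥ 8.994523/(2·0.057²) = 1384.199.
The smallest integer n is 1385.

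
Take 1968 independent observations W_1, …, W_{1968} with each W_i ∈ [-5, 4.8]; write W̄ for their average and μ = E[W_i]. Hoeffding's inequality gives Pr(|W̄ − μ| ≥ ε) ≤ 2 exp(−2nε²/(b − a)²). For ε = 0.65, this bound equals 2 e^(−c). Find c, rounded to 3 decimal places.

c = 2nε²/(b − a)² = 2·1968·0.65² / 9.8² = 17.3153.

17.315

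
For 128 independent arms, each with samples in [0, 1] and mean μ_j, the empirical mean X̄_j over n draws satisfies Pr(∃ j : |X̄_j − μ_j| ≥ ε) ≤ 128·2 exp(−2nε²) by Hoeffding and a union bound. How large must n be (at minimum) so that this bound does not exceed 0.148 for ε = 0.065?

Need 2·128·exp(−2nε²) ≤ 0.148, i.e. exp(−2nε²) ≤ 0.148/256.
So 2nε² ≥ ln(256/0.148) = 7.455720.
Hence n ≥ 7.455720/(2·0.065²) = 882.334.
The smallest integer n is 883.

883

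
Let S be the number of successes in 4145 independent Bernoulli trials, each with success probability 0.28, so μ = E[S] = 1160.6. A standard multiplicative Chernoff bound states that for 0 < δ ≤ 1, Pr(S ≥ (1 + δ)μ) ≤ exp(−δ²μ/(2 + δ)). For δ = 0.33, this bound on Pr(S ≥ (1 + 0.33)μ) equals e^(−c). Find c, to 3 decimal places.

54.244

c = δ²μ/(2 + δ) = 0.33²·1160.6/(2 + 0.33) = 54.2444.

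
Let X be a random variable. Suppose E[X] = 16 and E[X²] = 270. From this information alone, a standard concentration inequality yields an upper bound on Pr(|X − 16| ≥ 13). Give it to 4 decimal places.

0.0828

The first two moments determine the variance, so Chebyshev's inequality is the sharpest standard bound available.
Var(X) = E[X²] − (E[X])² = 270 − 256 = 14.
Chebyshev's inequality: Pr(|X − μ| ≥ t) ≤ Var(X)/t² = 14/169 = 0.0828.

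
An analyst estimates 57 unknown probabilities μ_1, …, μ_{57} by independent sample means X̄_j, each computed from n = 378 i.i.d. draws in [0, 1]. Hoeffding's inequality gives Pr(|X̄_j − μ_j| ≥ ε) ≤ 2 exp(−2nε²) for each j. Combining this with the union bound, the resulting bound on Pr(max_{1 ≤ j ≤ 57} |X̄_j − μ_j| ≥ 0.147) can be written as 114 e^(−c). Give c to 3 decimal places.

Union bound over the 57 events: Pr(max_{1 ≤ j ≤ 57} |X̄_j − μ_j| ≥ 0.147) ≤ 57·2·exp(−2nε²) = 114 exp(−2·378·0.147²).
So c = 2·378·0.147² = 16.3364.

16.336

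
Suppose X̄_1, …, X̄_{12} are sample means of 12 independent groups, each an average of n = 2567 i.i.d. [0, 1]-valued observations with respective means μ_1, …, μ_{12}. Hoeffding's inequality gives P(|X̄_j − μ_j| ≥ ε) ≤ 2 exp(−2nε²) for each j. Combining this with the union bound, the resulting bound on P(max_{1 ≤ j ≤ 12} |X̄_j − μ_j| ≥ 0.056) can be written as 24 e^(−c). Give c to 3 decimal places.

16.100

Union bound over the 12 events: P(max_{1 ≤ j ≤ 12} |X̄_j − μ_j| ≥ 0.056) ≤ 12·2·exp(−2nε²) = 24 exp(−2·2567·0.056²).
So c = 2·2567·0.056² = 16.1002.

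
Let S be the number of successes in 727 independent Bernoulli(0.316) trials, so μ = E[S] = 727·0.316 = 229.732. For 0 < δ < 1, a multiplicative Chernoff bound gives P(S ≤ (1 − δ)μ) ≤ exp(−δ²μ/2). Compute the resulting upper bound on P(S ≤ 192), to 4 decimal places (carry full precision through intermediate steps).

Write 192 = (1 − δ)μ, so δ = 1 − 192/229.732 = 0.1642436…
Then the exponent is δ²μ/2 = (μ − 192)²/(2μ) = 3.098619.
Bound = exp(−3.098619) = 0.04511.

0.0451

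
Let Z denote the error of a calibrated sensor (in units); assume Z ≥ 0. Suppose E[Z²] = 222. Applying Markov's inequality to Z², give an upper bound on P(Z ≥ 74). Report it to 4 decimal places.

0.0405

Since Z ≥ 0, the event {Z ≥ 74} is the same as {Z² ≥ 5476}.
Markov's inequality applied to Z² gives P(Z² ≥ 5476) ≤ E[Z²]/5476 = 222/5476 = 0.0405.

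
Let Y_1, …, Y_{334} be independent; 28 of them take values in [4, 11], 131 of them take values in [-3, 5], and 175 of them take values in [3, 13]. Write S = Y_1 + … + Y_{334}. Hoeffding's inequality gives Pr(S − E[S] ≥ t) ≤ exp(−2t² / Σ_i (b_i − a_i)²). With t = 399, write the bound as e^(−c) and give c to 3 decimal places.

11.682

Σ(b_i − a_i)² = 28·7² + 131·8² + 175·10² = 27256.
c = 2t² / 27256 = 2·399² / 27256 = 11.6819.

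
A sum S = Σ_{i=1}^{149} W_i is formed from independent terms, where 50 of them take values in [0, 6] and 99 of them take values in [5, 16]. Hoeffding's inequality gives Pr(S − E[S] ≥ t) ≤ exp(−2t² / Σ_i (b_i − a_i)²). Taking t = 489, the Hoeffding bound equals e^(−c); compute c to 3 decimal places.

Σ(b_i − a_i)² = 50·6² + 99·11² = 13779.
c = 2t² / 13779 = 2·489² / 13779 = 34.7080.

34.708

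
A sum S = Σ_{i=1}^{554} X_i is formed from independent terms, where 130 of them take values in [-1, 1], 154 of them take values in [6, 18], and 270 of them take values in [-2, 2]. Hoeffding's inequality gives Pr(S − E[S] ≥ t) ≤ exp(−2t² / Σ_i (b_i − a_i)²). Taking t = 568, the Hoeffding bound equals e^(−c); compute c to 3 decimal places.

23.884

Σ(b_i − a_i)² = 130·2² + 154·12² + 270·4² = 27016.
c = 2t² / 27016 = 2·568² / 27016 = 23.8839.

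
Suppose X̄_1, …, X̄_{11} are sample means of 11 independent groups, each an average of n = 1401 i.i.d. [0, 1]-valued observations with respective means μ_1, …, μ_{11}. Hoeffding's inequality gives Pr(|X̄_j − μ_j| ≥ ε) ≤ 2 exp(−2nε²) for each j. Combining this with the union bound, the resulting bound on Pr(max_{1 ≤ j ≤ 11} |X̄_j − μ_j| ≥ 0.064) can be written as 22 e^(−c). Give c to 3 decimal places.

Union bound over the 11 events: Pr(max_{1 ≤ j ≤ 11} |X̄_j − μ_j| ≥ 0.064) ≤ 11·2·exp(−2nε²) = 22 exp(−2·1401·0.064²).
So c = 2·1401·0.064² = 11.4770.

11.477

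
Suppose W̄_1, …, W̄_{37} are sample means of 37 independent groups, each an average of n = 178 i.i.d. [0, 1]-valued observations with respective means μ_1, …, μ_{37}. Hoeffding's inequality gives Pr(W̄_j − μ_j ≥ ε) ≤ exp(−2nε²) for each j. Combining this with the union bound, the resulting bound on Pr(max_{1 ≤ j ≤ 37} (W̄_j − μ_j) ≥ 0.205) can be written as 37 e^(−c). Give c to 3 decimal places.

Union bound over the 37 events: Pr(max_{1 ≤ j ≤ 37} (W̄_j − μ_j) ≥ 0.205) ≤ 37·exp(−2nε²) = 37 exp(−2·178·0.205²).
So c = 2·178·0.205² = 14.9609.

14.961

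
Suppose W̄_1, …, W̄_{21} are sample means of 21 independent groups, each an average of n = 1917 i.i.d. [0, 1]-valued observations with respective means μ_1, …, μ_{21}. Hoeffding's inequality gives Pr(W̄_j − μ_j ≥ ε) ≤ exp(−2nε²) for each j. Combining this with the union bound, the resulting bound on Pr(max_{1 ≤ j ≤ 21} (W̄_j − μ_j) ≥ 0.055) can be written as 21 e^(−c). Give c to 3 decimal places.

Union bound over the 21 events: Pr(max_{1 ≤ j ≤ 21} (W̄_j − μ_j) ≥ 0.055) ≤ 21·exp(−2nε²) = 21 exp(−2·1917·0.055²).
So c = 2·1917·0.055² = 11.5978.

11.598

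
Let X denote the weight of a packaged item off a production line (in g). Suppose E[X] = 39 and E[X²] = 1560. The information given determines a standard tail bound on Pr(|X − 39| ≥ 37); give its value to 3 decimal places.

The first two moments determine the variance, so Chebyshev's inequality is the sharpest standard bound available.
Var(X) = E[X²] − (E[X])² = 1560 − 1521 = 39.
Chebyshev's inequality: Pr(|X − μ| ≥ t) ≤ Var(X)/t² = 39/1369 = 0.0285.

0.028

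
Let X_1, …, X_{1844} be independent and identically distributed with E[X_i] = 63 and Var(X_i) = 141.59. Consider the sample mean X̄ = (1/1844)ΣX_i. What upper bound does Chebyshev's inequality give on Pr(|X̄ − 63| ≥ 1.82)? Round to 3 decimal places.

Var(X̄) = Var(X_i)/n = 141.59/1844 = 0.076784.
Chebyshev: Pr(|X̄ − 63| ≥ 1.82) ≤ Var(X̄)/(1.82)² = 141.59/(1844·1.82²) = 0.0232.

0.023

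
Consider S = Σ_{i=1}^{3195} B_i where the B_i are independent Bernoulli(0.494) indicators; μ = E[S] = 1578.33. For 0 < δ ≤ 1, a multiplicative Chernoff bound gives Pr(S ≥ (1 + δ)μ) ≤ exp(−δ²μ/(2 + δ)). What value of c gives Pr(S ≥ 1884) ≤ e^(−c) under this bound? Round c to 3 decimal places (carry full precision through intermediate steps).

Write 1884 = (1 + δ)μ, so δ = 1884/1578.33 − 1 = 0.1936667…
Then the exponent is δ²μ/(2 + δ) = (1884 − μ)² / (μ·(2 + δ)) = 26.985917.

26.986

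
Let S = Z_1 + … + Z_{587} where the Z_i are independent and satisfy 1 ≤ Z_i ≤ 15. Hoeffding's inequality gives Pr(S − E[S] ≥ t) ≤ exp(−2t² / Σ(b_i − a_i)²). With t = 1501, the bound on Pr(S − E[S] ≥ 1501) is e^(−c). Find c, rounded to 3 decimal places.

Σ(b_i − a_i)² = 587·(14)² = 115052.
c = 2t²/115052 = 2·1501²/115052 = 39.1649.

39.165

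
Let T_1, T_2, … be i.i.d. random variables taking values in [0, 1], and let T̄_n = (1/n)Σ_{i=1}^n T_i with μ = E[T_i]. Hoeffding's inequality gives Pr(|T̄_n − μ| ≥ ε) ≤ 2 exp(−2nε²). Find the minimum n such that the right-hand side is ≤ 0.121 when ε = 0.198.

Require 2·exp(−2nε²) ≤ 0.121, i.e. 2nε² ≥ ln(2/0.121) = 2.805112.
So n ≥ 2.805112 / (2·0.198²) = 35.776.
The smallest integer n is 36.

36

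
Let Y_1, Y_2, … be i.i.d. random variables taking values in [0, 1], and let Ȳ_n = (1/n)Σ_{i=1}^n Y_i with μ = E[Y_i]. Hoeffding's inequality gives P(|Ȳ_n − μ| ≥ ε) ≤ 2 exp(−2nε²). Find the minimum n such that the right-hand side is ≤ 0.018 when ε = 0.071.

Require 2·exp(−2nε²) ≤ 0.018, i.e. 2nε² ≥ ln(2/0.018) = 4.710531.
So n ≥ 4.710531 / (2·0.071²) = 467.222.
The smallest integer n is 468.

468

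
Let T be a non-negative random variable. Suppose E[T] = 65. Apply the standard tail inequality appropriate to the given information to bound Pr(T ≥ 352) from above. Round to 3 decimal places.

Only the mean of a non-negative variable is known, so Markov's inequality is the applicable tail bound.
Markov's inequality: for a non-negative random variable, Pr(T ≥ a) ≤ E[T]/a.
Here E[T] = 65 and a = 352, so the bound is 65/352 = 0.1847.

0.185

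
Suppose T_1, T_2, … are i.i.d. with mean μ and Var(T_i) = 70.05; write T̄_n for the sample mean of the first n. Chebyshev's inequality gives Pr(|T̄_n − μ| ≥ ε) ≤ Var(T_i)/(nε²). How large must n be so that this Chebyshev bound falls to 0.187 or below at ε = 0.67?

835

Require 70.05/(n·0.67²) ≤ 0.187, i.e. n ≥ 70.05/(0.187·0.67²) = 834.482.
The smallest integer n is 835.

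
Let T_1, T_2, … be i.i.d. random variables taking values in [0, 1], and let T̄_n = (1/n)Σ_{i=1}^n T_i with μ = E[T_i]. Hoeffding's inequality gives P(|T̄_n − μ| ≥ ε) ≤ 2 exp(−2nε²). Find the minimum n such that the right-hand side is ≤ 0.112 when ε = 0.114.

Require 2·exp(−2nε²) ≤ 0.112, i.e. 2nε² ≥ ln(2/0.112) = 2.882404.
So n ≥ 2.882404 / (2·0.114²) = 110.896.
The smallest integer n is 111.

111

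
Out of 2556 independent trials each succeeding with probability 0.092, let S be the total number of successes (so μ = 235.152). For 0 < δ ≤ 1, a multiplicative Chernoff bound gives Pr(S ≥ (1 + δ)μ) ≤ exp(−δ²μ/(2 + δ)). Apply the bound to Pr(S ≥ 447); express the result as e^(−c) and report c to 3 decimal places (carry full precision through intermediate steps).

Write 447 = (1 + δ)μ, so δ = 447/235.152 − 1 = 0.9008981…
Then the exponent is δ²μ/(2 + δ) = (447 − μ)² / (μ·(2 + δ)) = 65.791165.

65.791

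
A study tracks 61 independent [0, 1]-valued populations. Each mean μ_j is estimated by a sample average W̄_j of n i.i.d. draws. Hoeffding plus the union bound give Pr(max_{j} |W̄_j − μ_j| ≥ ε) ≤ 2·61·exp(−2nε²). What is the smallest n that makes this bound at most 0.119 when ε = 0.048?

1505

Need 2·61·exp(−2nε²) ≤ 0.119, i.e. exp(−2nε²) ≤ 0.119/122.
So 2nε² ≥ ln(122/0.119) = 6.932653.
Hence n ≥ 6.932653/(2·0.048²) = 1504.482.
The smallest integer n is 1505.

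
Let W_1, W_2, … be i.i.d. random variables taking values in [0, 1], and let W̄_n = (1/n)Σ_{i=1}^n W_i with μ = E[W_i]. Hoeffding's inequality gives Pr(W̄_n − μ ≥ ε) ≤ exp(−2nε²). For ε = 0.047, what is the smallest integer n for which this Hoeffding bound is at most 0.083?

Require exp(−2nε²) ≤ 0.083, i.e. 2nε² ≥ ln(1/0.083) = 2.488915.
So n ≥ 2.488915 / (2·0.047²) = 563.358.
The smallest integer n is 564.

564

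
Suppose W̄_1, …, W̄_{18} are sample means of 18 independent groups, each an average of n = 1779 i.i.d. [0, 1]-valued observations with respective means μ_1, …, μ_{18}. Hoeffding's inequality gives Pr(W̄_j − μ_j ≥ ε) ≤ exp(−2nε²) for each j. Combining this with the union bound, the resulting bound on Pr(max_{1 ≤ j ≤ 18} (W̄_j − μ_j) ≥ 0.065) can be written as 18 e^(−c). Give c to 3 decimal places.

15.033

Union bound over the 18 events: Pr(max_{1 ≤ j ≤ 18} (W̄_j − μ_j) ≥ 0.065) ≤ 18·exp(−2nε²) = 18 exp(−2·1779·0.065²).
So c = 2·1779·0.065² = 15.0326.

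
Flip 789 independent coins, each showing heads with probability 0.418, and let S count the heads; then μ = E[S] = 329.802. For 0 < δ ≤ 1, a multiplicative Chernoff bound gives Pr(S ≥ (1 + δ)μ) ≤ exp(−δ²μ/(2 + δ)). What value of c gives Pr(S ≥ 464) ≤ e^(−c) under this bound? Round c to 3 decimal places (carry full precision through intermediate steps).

22.687

Write 464 = (1 + δ)μ, so δ = 464/329.802 − 1 = 0.4069047…
Then the exponent is δ²μ/(2 + δ) = (464 − μ)² / (μ·(2 + δ)) = 22.687148.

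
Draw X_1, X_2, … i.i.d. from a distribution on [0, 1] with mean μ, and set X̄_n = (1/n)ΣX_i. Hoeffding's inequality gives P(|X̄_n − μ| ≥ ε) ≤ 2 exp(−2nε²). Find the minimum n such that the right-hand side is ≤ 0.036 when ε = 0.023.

Require 2·exp(−2nε²) ≤ 0.036, i.e. 2nε² ≥ ln(2/0.036) = 4.017384.
So n ≥ 4.017384 / (2·0.023²) = 3797.149.
The smallest integer n is 3798.

3798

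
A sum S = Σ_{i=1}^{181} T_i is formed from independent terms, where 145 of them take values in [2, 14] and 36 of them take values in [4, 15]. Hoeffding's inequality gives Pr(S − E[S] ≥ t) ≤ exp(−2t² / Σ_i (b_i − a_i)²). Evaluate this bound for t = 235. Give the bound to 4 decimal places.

Σ(b_i − a_i)² = 145·12² + 36·11² = 25236.
Exponent = 2·235² / 25236 = 4.37668.
Bound = exp(−4.37668) = 0.01257.

0.0126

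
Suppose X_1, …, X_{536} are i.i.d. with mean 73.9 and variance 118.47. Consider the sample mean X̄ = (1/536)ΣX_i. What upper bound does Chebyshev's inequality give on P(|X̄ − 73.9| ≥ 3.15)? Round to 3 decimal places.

0.022

Var(X̄) = Var(X_i)/n = 118.47/536 = 0.22103.
Chebyshev: P(|X̄ − 73.9| ≥ 3.15) ≤ Var(X̄)/(3.15)² = 118.47/(536·3.15²) = 0.0223.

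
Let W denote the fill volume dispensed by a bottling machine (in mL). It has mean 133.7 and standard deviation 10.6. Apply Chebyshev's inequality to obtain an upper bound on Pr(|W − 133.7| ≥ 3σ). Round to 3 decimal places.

Chebyshev: Pr(|W − μ| ≥ t) ≤ Var(W)/t².
Var(W) = σ² = 10.6² = 112.36.
t = 3·10.6 = 31.8.
Bound = 112.36 / 1011.24 = 0.1111.

0.111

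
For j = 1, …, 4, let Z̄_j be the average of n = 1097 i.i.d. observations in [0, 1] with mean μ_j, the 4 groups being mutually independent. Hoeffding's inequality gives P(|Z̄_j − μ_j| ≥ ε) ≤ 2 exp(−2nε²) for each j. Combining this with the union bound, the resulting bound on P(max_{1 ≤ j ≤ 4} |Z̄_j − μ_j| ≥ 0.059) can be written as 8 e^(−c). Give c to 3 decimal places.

7.637

Union bound over the 4 events: P(max_{1 ≤ j ≤ 4} |Z̄_j − μ_j| ≥ 0.059) ≤ 4·2·exp(−2nε²) = 8 exp(−2·1097·0.059²).
So c = 2·1097·0.059² = 7.6373.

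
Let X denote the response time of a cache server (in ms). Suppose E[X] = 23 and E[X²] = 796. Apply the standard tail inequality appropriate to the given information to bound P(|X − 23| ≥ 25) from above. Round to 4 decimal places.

The first two moments determine the variance, so Chebyshev's inequality is the sharpest standard bound available.
Var(X) = E[X²] − (E[X])² = 796 − 529 = 267.
Chebyshev's inequality: P(|X − μ| ≥ t) ≤ Var(X)/t² = 267/625 = 0.4272.

0.4272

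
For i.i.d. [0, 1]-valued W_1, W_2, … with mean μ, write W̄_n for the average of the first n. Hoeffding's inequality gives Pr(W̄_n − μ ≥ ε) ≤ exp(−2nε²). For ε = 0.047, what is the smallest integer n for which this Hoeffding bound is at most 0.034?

766

Require exp(−2nε²) ≤ 0.034, i.e. 2nε² ≥ ln(1/0.034) = 3.381395.
So n ≥ 3.381395 / (2·0.047²) = 765.368.
The smallest integer n is 766.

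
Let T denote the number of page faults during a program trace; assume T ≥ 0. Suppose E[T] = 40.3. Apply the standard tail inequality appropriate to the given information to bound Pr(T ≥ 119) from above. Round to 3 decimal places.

Only the mean of a non-negative variable is known, so Markov's inequality is the applicable tail bound.
Markov's inequality: for a non-negative random variable, Pr(T ≥ a) ≤ E[T]/a.
Here E[T] = 40.3 and a = 119, so the bound is 40.3/119 = 0.3387.

0.339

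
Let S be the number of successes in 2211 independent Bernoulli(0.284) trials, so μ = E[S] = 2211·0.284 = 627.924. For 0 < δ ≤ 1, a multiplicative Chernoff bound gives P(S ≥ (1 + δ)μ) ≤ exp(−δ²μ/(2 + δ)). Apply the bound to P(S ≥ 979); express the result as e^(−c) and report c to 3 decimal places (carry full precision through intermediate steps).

Write 979 = (1 + δ)μ, so δ = 979/627.924 − 1 = 0.5591059…
Then the exponent is δ²μ/(2 + δ) = (979 − μ)² / (μ·(2 + δ)) = 76.702046.

76.702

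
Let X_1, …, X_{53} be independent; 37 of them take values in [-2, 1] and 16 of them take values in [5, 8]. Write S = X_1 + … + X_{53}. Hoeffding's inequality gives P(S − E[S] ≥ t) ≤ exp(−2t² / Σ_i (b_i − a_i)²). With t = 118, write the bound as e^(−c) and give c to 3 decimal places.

Σ(b_i − a_i)² = 37·3² + 16·3² = 477.
c = 2t² / 477 = 2·118² / 477 = 58.3816.

58.382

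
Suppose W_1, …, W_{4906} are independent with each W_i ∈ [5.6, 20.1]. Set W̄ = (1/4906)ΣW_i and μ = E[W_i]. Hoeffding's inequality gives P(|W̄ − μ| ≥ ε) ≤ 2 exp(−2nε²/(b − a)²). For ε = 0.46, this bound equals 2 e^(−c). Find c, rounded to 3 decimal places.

c = 2nε²/(b − a)² = 2·4906·0.46² / 14.5² = 9.8750.

9.875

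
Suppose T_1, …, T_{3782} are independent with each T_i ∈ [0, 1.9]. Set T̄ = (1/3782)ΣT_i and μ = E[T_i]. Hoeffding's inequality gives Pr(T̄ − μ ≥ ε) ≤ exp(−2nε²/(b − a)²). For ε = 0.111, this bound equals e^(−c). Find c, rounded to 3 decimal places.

25.816

c = 2nε²/(b − a)² = 2·3782·0.111² / 1.9² = 25.8161.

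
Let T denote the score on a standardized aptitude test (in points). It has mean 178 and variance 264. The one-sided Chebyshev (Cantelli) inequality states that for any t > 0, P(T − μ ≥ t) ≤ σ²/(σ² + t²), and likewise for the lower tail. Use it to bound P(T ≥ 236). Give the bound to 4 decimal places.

Here σ² = 264 and t = 58, so σ² + t² = 3628.
Cantelli's bound: 264/3628 = 0.0728.

0.0728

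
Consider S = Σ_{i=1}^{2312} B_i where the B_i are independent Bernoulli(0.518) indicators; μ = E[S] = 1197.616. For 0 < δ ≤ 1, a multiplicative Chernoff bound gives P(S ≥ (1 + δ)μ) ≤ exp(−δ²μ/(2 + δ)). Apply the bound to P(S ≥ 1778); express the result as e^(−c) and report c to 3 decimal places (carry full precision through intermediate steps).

Write 1778 = (1 + δ)μ, so δ = 1778/1197.616 − 1 = 0.4846161…
Then the exponent is δ²μ/(2 + δ) = (1778 − μ)² / (μ·(2 + δ)) = 113.201968.

113.202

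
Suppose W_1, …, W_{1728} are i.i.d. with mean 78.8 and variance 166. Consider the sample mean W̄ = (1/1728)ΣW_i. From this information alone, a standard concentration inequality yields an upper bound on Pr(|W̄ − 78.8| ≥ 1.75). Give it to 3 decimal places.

0.031

With mean and variance of each term known, Chebyshev's inequality bounds the deviation of the sum (or sample mean).
Var(W̄) = Var(W_i)/n = 166/1728 = 0.096065.
Chebyshev: Pr(|W̄ − 78.8| ≥ 1.75) ≤ Var(W̄)/(1.75)² = 166/(1728·1.75²) = 0.0314.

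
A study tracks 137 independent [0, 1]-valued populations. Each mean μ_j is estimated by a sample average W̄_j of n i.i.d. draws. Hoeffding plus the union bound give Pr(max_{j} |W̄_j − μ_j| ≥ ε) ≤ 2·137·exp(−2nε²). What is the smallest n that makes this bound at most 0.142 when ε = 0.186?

Need 2·137·exp(−2nε²) ≤ 0.142, i.e. exp(−2nε²) ≤ 0.142/274.
So 2nε² ≥ ln(274/0.142) = 7.565056.
Hence n ≥ 7.565056/(2·0.186²) = 109.334.
The smallest integer n is 110.

110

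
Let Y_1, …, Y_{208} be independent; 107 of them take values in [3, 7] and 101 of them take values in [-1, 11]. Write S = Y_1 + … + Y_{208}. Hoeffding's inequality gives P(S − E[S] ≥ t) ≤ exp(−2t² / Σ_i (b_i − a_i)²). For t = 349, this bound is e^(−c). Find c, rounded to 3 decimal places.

Σ(b_i − a_i)² = 107·4² + 101·12² = 16256.
c = 2t² / 16256 = 2·349² / 16256 = 14.9854.

14.985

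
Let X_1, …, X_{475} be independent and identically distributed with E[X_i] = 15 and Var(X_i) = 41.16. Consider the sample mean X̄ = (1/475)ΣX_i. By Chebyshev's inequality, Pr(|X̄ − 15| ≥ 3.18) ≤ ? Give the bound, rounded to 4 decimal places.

Var(X̄) = Var(X_i)/n = 41.16/475 = 0.086653.
Chebyshev: Pr(|X̄ − 15| ≥ 3.18) ≤ Var(X̄)/(3.18)² = 41.16/(475·3.18²) = 0.0086.

0.0086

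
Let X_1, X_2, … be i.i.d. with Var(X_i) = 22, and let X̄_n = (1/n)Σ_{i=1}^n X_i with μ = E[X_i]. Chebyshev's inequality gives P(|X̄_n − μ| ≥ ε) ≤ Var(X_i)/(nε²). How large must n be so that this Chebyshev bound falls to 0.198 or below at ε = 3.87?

Require 22/(n·3.87²) ≤ 0.198, i.e. n ≥ 22/(0.198·3.87²) = 7.419.
The smallest integer n is 8.

8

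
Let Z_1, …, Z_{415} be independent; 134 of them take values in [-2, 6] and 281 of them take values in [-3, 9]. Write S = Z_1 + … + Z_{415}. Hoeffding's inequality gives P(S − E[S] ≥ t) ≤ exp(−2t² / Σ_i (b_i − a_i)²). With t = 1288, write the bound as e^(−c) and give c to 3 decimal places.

Σ(b_i − a_i)² = 134·8² + 281·12² = 49040.
c = 2t² / 49040 = 2·1288² / 49040 = 67.6568.

67.657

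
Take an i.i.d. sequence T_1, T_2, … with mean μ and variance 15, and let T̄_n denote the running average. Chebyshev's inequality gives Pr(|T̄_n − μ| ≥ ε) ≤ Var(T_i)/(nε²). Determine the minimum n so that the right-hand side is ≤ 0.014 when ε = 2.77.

140

Require 15/(n·2.77²) ≤ 0.014, i.e. n ≥ 15/(0.014·2.77²) = 139.638.
The smallest integer n is 140.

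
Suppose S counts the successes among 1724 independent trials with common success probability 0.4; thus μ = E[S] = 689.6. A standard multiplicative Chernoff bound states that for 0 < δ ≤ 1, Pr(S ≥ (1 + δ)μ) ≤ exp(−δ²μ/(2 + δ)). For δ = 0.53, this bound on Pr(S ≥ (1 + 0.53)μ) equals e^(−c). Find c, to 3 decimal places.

76.565

c = δ²μ/(2 + δ) = 0.53²·689.6/(2 + 0.53) = 76.5647.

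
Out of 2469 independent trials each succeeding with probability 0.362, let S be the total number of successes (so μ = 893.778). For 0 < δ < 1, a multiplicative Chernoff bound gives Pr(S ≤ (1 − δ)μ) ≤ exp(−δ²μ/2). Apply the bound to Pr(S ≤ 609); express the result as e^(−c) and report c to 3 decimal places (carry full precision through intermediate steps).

Write 609 = (1 − δ)μ, so δ = 1 − 609/893.778 = 0.3186227…
Then the exponent is δ²μ/2 = (μ − 609)²/(2μ) = 45.368374.

45.368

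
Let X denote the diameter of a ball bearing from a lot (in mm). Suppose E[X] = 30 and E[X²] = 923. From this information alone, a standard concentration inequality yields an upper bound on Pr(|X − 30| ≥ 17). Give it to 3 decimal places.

0.080

The first two moments determine the variance, so Chebyshev's inequality is the sharpest standard bound available.
Var(X) = E[X²] − (E[X])² = 923 − 900 = 23.
Chebyshev's inequality: Pr(|X − μ| ≥ t) ≤ Var(X)/t² = 23/289 = 0.0796.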